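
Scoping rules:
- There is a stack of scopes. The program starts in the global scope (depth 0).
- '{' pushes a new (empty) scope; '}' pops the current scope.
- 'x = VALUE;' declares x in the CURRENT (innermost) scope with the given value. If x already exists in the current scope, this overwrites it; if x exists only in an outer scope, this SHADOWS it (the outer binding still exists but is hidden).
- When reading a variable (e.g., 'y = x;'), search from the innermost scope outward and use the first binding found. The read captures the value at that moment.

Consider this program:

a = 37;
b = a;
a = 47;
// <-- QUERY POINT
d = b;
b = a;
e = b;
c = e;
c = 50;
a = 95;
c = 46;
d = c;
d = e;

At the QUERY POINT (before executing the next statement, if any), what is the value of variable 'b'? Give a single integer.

Answer: 37

Derivation:
Step 1: declare a=37 at depth 0
Step 2: declare b=(read a)=37 at depth 0
Step 3: declare a=47 at depth 0
Visible at query point: a=47 b=37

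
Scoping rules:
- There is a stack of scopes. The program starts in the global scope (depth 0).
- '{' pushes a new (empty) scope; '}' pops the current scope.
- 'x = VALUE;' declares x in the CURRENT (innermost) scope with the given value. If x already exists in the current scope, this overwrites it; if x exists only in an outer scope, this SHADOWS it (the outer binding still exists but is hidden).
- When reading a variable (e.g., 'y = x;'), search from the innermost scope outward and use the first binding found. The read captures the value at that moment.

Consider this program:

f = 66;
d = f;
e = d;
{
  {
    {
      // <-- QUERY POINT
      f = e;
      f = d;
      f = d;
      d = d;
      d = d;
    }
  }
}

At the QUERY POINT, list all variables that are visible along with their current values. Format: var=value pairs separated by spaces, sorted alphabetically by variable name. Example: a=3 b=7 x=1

Answer: d=66 e=66 f=66

Derivation:
Step 1: declare f=66 at depth 0
Step 2: declare d=(read f)=66 at depth 0
Step 3: declare e=(read d)=66 at depth 0
Step 4: enter scope (depth=1)
Step 5: enter scope (depth=2)
Step 6: enter scope (depth=3)
Visible at query point: d=66 e=66 f=66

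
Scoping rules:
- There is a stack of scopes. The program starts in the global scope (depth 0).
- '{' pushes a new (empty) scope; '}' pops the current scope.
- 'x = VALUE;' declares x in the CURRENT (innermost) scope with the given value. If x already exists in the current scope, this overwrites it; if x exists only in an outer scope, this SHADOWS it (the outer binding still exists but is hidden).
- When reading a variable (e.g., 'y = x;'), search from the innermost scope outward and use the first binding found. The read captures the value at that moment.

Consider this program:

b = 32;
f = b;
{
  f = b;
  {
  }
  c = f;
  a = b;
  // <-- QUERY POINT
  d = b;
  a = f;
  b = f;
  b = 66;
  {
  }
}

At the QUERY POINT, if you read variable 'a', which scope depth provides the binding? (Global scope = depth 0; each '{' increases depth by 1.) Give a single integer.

Step 1: declare b=32 at depth 0
Step 2: declare f=(read b)=32 at depth 0
Step 3: enter scope (depth=1)
Step 4: declare f=(read b)=32 at depth 1
Step 5: enter scope (depth=2)
Step 6: exit scope (depth=1)
Step 7: declare c=(read f)=32 at depth 1
Step 8: declare a=(read b)=32 at depth 1
Visible at query point: a=32 b=32 c=32 f=32

Answer: 1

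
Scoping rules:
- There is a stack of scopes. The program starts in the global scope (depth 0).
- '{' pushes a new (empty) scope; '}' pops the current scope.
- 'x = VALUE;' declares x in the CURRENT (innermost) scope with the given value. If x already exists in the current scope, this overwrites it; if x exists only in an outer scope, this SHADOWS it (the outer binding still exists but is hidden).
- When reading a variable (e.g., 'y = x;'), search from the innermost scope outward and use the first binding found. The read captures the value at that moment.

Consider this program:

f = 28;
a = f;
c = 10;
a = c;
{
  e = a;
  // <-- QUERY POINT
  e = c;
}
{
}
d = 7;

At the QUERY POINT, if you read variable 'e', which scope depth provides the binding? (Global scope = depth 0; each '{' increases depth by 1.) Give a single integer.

Answer: 1

Derivation:
Step 1: declare f=28 at depth 0
Step 2: declare a=(read f)=28 at depth 0
Step 3: declare c=10 at depth 0
Step 4: declare a=(read c)=10 at depth 0
Step 5: enter scope (depth=1)
Step 6: declare e=(read a)=10 at depth 1
Visible at query point: a=10 c=10 e=10 f=28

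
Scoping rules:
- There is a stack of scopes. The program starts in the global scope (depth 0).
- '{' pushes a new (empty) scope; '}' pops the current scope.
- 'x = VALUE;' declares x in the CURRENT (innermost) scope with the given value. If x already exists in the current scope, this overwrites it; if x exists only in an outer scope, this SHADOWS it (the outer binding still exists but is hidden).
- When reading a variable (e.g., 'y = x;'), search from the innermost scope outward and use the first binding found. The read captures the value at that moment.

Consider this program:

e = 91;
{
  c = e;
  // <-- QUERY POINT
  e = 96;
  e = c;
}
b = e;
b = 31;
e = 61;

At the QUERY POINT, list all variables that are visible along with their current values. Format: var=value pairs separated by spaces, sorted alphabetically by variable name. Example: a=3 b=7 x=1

Step 1: declare e=91 at depth 0
Step 2: enter scope (depth=1)
Step 3: declare c=(read e)=91 at depth 1
Visible at query point: c=91 e=91

Answer: c=91 e=91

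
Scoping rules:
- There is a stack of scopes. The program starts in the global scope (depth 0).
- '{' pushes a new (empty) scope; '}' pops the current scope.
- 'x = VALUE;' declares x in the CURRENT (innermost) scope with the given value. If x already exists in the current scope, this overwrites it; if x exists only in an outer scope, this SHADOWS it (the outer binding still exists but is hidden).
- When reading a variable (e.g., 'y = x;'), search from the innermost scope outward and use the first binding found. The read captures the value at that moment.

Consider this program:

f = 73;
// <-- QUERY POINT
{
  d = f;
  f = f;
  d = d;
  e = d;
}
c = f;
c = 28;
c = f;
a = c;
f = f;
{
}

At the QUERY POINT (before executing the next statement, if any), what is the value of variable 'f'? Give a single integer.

Step 1: declare f=73 at depth 0
Visible at query point: f=73

Answer: 73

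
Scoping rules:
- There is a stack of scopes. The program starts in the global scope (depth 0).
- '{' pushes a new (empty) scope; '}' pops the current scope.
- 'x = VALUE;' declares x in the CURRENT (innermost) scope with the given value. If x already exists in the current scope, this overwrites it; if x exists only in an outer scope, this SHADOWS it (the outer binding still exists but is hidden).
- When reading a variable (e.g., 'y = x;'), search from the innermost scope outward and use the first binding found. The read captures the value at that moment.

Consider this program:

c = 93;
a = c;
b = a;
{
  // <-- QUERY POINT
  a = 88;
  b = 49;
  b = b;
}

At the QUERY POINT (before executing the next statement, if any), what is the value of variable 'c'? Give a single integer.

Answer: 93

Derivation:
Step 1: declare c=93 at depth 0
Step 2: declare a=(read c)=93 at depth 0
Step 3: declare b=(read a)=93 at depth 0
Step 4: enter scope (depth=1)
Visible at query point: a=93 b=93 c=93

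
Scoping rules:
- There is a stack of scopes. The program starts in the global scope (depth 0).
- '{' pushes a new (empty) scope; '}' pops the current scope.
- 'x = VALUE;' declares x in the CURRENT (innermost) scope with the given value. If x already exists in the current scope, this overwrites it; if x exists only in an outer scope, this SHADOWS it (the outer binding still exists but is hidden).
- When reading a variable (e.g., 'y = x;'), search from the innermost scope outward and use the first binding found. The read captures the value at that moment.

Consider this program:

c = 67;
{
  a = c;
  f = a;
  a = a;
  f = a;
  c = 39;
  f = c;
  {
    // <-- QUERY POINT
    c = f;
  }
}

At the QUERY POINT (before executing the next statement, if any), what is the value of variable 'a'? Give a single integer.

Step 1: declare c=67 at depth 0
Step 2: enter scope (depth=1)
Step 3: declare a=(read c)=67 at depth 1
Step 4: declare f=(read a)=67 at depth 1
Step 5: declare a=(read a)=67 at depth 1
Step 6: declare f=(read a)=67 at depth 1
Step 7: declare c=39 at depth 1
Step 8: declare f=(read c)=39 at depth 1
Step 9: enter scope (depth=2)
Visible at query point: a=67 c=39 f=39

Answer: 67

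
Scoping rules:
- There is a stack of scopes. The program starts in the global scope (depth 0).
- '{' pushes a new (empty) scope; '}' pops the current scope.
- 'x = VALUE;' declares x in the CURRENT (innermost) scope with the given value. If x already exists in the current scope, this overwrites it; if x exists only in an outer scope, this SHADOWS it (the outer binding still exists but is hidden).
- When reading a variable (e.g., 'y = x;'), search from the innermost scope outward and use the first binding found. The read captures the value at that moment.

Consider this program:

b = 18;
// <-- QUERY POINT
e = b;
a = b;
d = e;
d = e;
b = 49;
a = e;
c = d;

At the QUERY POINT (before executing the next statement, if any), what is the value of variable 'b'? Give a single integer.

Step 1: declare b=18 at depth 0
Visible at query point: b=18

Answer: 18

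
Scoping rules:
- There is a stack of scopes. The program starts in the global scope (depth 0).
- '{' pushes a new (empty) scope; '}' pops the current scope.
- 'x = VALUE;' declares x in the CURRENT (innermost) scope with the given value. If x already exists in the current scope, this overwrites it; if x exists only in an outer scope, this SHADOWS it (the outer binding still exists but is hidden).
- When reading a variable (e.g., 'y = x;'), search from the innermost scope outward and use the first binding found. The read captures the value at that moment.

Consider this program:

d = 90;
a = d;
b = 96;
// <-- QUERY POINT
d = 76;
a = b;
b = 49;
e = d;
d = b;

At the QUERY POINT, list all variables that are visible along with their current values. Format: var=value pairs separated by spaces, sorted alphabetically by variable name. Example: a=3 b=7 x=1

Step 1: declare d=90 at depth 0
Step 2: declare a=(read d)=90 at depth 0
Step 3: declare b=96 at depth 0
Visible at query point: a=90 b=96 d=90

Answer: a=90 b=96 d=90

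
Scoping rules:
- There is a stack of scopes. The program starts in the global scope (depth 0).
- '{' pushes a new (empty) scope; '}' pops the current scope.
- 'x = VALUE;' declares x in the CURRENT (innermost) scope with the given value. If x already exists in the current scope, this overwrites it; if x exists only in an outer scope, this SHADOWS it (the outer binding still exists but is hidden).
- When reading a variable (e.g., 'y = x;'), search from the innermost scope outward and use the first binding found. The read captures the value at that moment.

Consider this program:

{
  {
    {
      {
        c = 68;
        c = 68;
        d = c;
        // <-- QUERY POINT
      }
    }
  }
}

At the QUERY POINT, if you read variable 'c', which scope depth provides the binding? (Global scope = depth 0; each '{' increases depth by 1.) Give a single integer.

Step 1: enter scope (depth=1)
Step 2: enter scope (depth=2)
Step 3: enter scope (depth=3)
Step 4: enter scope (depth=4)
Step 5: declare c=68 at depth 4
Step 6: declare c=68 at depth 4
Step 7: declare d=(read c)=68 at depth 4
Visible at query point: c=68 d=68

Answer: 4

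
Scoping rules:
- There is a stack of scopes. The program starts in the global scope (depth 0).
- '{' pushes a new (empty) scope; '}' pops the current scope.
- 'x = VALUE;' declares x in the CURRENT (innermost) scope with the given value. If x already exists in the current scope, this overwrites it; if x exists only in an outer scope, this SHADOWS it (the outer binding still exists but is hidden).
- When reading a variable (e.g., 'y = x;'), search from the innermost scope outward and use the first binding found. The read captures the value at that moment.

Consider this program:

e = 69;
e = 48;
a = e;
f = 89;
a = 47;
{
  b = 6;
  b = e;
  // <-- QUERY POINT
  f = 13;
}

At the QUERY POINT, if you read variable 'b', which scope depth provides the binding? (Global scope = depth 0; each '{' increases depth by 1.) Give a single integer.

Step 1: declare e=69 at depth 0
Step 2: declare e=48 at depth 0
Step 3: declare a=(read e)=48 at depth 0
Step 4: declare f=89 at depth 0
Step 5: declare a=47 at depth 0
Step 6: enter scope (depth=1)
Step 7: declare b=6 at depth 1
Step 8: declare b=(read e)=48 at depth 1
Visible at query point: a=47 b=48 e=48 f=89

Answer: 1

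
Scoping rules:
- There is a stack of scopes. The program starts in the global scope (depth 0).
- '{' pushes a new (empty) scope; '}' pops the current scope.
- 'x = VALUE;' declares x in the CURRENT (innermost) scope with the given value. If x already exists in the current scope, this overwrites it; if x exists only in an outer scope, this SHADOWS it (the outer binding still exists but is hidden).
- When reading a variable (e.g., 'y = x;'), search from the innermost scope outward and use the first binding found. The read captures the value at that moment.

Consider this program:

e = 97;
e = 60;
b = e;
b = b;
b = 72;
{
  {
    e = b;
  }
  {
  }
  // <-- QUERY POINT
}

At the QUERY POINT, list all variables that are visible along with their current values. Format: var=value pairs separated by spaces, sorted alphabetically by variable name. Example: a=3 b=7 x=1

Answer: b=72 e=60

Derivation:
Step 1: declare e=97 at depth 0
Step 2: declare e=60 at depth 0
Step 3: declare b=(read e)=60 at depth 0
Step 4: declare b=(read b)=60 at depth 0
Step 5: declare b=72 at depth 0
Step 6: enter scope (depth=1)
Step 7: enter scope (depth=2)
Step 8: declare e=(read b)=72 at depth 2
Step 9: exit scope (depth=1)
Step 10: enter scope (depth=2)
Step 11: exit scope (depth=1)
Visible at query point: b=72 e=60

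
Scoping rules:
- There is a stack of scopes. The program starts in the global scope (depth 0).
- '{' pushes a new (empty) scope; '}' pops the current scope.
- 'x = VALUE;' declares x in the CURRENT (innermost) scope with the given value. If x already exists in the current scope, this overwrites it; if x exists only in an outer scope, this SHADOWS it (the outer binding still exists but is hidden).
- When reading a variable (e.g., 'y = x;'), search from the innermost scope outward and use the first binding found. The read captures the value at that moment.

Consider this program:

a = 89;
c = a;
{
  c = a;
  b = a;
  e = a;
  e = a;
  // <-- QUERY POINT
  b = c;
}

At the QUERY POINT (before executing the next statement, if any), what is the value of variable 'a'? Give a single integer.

Step 1: declare a=89 at depth 0
Step 2: declare c=(read a)=89 at depth 0
Step 3: enter scope (depth=1)
Step 4: declare c=(read a)=89 at depth 1
Step 5: declare b=(read a)=89 at depth 1
Step 6: declare e=(read a)=89 at depth 1
Step 7: declare e=(read a)=89 at depth 1
Visible at query point: a=89 b=89 c=89 e=89

Answer: 89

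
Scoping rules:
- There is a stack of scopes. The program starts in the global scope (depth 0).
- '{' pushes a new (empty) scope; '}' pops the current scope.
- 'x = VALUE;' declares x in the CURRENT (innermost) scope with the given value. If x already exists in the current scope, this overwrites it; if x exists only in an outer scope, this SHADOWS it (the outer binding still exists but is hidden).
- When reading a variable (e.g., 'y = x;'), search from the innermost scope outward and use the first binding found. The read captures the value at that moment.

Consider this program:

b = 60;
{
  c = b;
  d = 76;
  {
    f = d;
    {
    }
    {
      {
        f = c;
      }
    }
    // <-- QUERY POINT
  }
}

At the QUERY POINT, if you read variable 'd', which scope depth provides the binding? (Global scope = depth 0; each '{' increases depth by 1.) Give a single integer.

Step 1: declare b=60 at depth 0
Step 2: enter scope (depth=1)
Step 3: declare c=(read b)=60 at depth 1
Step 4: declare d=76 at depth 1
Step 5: enter scope (depth=2)
Step 6: declare f=(read d)=76 at depth 2
Step 7: enter scope (depth=3)
Step 8: exit scope (depth=2)
Step 9: enter scope (depth=3)
Step 10: enter scope (depth=4)
Step 11: declare f=(read c)=60 at depth 4
Step 12: exit scope (depth=3)
Step 13: exit scope (depth=2)
Visible at query point: b=60 c=60 d=76 f=76

Answer: 1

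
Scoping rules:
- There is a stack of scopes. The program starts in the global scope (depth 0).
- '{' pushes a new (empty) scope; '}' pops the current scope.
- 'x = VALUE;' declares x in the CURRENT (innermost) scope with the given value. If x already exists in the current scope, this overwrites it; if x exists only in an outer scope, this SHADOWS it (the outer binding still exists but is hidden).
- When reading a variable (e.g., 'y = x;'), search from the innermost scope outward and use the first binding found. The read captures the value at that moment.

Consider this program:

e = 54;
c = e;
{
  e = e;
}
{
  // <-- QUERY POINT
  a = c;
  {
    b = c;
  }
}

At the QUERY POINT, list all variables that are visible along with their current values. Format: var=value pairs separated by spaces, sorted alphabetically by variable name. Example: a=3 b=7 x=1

Step 1: declare e=54 at depth 0
Step 2: declare c=(read e)=54 at depth 0
Step 3: enter scope (depth=1)
Step 4: declare e=(read e)=54 at depth 1
Step 5: exit scope (depth=0)
Step 6: enter scope (depth=1)
Visible at query point: c=54 e=54

Answer: c=54 e=54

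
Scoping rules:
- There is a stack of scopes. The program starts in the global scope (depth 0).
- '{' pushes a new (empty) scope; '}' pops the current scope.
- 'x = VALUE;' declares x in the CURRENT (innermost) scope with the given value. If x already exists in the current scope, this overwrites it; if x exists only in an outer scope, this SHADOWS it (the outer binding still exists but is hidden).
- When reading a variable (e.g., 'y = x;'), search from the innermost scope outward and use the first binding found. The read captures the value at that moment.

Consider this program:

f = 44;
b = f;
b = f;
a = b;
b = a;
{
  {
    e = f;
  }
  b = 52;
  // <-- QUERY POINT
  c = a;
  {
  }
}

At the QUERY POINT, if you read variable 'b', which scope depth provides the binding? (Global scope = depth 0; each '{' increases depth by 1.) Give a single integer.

Answer: 1

Derivation:
Step 1: declare f=44 at depth 0
Step 2: declare b=(read f)=44 at depth 0
Step 3: declare b=(read f)=44 at depth 0
Step 4: declare a=(read b)=44 at depth 0
Step 5: declare b=(read a)=44 at depth 0
Step 6: enter scope (depth=1)
Step 7: enter scope (depth=2)
Step 8: declare e=(read f)=44 at depth 2
Step 9: exit scope (depth=1)
Step 10: declare b=52 at depth 1
Visible at query point: a=44 b=52 f=44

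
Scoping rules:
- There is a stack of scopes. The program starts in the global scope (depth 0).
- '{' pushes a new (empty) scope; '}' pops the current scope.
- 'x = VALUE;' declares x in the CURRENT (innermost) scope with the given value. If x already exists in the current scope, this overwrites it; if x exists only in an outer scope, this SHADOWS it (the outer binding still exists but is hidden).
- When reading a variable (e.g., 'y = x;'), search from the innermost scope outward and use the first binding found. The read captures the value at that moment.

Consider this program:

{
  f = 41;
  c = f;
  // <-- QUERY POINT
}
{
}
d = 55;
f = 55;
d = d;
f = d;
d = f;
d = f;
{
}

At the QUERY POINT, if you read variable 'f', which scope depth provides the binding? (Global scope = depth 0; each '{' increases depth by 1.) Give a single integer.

Step 1: enter scope (depth=1)
Step 2: declare f=41 at depth 1
Step 3: declare c=(read f)=41 at depth 1
Visible at query point: c=41 f=41

Answer: 1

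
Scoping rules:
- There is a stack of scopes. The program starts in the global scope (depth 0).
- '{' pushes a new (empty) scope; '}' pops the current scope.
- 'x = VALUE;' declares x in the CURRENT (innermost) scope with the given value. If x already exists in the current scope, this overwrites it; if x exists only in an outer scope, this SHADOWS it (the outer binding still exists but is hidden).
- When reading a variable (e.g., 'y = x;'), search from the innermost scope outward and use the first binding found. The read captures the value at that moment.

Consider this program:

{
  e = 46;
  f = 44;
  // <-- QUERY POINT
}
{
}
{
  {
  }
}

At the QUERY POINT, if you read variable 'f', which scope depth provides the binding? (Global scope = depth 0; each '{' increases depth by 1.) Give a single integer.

Answer: 1

Derivation:
Step 1: enter scope (depth=1)
Step 2: declare e=46 at depth 1
Step 3: declare f=44 at depth 1
Visible at query point: e=46 f=44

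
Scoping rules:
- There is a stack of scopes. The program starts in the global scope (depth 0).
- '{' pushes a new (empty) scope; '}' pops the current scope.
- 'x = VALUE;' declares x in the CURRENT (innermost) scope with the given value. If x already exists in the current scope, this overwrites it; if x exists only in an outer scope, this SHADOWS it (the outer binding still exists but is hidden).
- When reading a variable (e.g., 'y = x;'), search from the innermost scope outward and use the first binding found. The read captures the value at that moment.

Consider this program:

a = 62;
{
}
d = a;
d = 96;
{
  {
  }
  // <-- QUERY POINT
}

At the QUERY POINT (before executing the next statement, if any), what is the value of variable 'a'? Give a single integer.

Answer: 62

Derivation:
Step 1: declare a=62 at depth 0
Step 2: enter scope (depth=1)
Step 3: exit scope (depth=0)
Step 4: declare d=(read a)=62 at depth 0
Step 5: declare d=96 at depth 0
Step 6: enter scope (depth=1)
Step 7: enter scope (depth=2)
Step 8: exit scope (depth=1)
Visible at query point: a=62 d=96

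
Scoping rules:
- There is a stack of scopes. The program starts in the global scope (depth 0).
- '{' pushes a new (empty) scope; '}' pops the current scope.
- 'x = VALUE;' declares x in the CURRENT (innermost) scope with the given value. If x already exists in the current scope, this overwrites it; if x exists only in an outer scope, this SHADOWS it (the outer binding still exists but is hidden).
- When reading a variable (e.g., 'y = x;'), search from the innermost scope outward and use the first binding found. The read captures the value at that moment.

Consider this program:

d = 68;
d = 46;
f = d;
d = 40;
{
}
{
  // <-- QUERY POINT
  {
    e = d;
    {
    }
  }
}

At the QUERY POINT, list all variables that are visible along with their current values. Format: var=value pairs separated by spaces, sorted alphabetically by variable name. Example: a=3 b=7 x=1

Answer: d=40 f=46

Derivation:
Step 1: declare d=68 at depth 0
Step 2: declare d=46 at depth 0
Step 3: declare f=(read d)=46 at depth 0
Step 4: declare d=40 at depth 0
Step 5: enter scope (depth=1)
Step 6: exit scope (depth=0)
Step 7: enter scope (depth=1)
Visible at query point: d=40 f=46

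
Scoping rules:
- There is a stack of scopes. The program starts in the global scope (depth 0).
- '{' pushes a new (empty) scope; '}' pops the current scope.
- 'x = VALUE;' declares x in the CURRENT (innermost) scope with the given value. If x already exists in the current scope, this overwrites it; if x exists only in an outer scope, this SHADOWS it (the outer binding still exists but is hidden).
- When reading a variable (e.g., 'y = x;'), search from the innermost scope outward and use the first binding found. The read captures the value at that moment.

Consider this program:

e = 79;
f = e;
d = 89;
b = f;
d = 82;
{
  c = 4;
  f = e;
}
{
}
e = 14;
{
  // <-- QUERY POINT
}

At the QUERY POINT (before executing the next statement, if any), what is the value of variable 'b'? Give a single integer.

Answer: 79

Derivation:
Step 1: declare e=79 at depth 0
Step 2: declare f=(read e)=79 at depth 0
Step 3: declare d=89 at depth 0
Step 4: declare b=(read f)=79 at depth 0
Step 5: declare d=82 at depth 0
Step 6: enter scope (depth=1)
Step 7: declare c=4 at depth 1
Step 8: declare f=(read e)=79 at depth 1
Step 9: exit scope (depth=0)
Step 10: enter scope (depth=1)
Step 11: exit scope (depth=0)
Step 12: declare e=14 at depth 0
Step 13: enter scope (depth=1)
Visible at query point: b=79 d=82 e=14 f=79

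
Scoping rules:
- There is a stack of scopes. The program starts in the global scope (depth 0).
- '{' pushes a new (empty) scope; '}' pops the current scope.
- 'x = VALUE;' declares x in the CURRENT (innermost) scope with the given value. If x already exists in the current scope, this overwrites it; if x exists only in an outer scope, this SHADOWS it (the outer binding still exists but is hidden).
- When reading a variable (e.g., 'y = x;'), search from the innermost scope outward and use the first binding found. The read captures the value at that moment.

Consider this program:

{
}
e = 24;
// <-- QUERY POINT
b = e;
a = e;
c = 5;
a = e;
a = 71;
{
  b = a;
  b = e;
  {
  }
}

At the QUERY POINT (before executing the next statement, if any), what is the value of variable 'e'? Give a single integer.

Answer: 24

Derivation:
Step 1: enter scope (depth=1)
Step 2: exit scope (depth=0)
Step 3: declare e=24 at depth 0
Visible at query point: e=24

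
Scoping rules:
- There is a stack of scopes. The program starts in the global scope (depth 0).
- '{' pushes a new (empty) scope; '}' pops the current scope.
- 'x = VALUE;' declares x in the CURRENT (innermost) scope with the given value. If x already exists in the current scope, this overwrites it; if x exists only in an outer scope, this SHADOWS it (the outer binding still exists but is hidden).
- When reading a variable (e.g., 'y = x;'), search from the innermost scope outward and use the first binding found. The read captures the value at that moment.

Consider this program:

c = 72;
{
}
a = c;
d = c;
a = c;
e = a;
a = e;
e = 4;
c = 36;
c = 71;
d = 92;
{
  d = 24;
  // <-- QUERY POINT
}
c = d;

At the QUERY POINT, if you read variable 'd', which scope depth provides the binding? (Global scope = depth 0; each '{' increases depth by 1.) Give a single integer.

Step 1: declare c=72 at depth 0
Step 2: enter scope (depth=1)
Step 3: exit scope (depth=0)
Step 4: declare a=(read c)=72 at depth 0
Step 5: declare d=(read c)=72 at depth 0
Step 6: declare a=(read c)=72 at depth 0
Step 7: declare e=(read a)=72 at depth 0
Step 8: declare a=(read e)=72 at depth 0
Step 9: declare e=4 at depth 0
Step 10: declare c=36 at depth 0
Step 11: declare c=71 at depth 0
Step 12: declare d=92 at depth 0
Step 13: enter scope (depth=1)
Step 14: declare d=24 at depth 1
Visible at query point: a=72 c=71 d=24 e=4

Answer: 1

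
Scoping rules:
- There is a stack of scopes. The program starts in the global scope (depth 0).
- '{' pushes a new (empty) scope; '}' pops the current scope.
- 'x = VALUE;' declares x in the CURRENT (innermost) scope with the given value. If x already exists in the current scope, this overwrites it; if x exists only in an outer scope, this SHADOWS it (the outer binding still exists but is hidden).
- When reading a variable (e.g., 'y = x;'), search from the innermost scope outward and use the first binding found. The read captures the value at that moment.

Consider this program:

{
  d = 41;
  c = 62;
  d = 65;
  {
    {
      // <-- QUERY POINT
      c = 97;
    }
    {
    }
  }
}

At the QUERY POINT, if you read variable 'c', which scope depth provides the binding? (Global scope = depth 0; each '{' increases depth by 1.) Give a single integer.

Step 1: enter scope (depth=1)
Step 2: declare d=41 at depth 1
Step 3: declare c=62 at depth 1
Step 4: declare d=65 at depth 1
Step 5: enter scope (depth=2)
Step 6: enter scope (depth=3)
Visible at query point: c=62 d=65

Answer: 1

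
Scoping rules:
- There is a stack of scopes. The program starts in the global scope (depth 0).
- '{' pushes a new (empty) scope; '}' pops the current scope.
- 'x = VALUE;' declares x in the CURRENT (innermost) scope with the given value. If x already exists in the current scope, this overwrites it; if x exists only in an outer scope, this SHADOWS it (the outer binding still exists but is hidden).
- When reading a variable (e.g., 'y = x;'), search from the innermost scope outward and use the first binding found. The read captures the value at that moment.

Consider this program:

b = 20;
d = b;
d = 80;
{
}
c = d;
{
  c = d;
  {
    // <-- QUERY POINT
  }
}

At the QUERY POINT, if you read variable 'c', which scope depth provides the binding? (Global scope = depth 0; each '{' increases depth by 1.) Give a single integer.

Answer: 1

Derivation:
Step 1: declare b=20 at depth 0
Step 2: declare d=(read b)=20 at depth 0
Step 3: declare d=80 at depth 0
Step 4: enter scope (depth=1)
Step 5: exit scope (depth=0)
Step 6: declare c=(read d)=80 at depth 0
Step 7: enter scope (depth=1)
Step 8: declare c=(read d)=80 at depth 1
Step 9: enter scope (depth=2)
Visible at query point: b=20 c=80 d=80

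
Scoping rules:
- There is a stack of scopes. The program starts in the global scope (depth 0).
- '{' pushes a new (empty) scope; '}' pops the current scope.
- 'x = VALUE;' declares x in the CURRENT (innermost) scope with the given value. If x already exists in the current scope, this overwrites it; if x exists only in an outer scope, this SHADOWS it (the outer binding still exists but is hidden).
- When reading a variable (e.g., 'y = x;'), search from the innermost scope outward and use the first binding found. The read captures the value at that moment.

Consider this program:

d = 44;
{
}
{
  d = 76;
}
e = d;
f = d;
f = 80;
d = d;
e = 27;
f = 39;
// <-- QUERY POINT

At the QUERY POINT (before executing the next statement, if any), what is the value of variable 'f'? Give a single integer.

Step 1: declare d=44 at depth 0
Step 2: enter scope (depth=1)
Step 3: exit scope (depth=0)
Step 4: enter scope (depth=1)
Step 5: declare d=76 at depth 1
Step 6: exit scope (depth=0)
Step 7: declare e=(read d)=44 at depth 0
Step 8: declare f=(read d)=44 at depth 0
Step 9: declare f=80 at depth 0
Step 10: declare d=(read d)=44 at depth 0
Step 11: declare e=27 at depth 0
Step 12: declare f=39 at depth 0
Visible at query point: d=44 e=27 f=39

Answer: 39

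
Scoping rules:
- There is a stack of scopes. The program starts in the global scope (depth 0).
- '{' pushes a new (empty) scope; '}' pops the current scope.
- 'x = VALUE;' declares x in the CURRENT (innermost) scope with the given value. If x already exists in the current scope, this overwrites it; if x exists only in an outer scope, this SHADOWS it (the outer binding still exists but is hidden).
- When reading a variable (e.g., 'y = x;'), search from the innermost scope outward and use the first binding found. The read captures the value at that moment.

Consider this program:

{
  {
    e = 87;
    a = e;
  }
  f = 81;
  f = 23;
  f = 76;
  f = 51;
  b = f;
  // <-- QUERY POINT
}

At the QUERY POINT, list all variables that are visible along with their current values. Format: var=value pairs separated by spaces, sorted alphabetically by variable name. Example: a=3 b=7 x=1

Answer: b=51 f=51

Derivation:
Step 1: enter scope (depth=1)
Step 2: enter scope (depth=2)
Step 3: declare e=87 at depth 2
Step 4: declare a=(read e)=87 at depth 2
Step 5: exit scope (depth=1)
Step 6: declare f=81 at depth 1
Step 7: declare f=23 at depth 1
Step 8: declare f=76 at depth 1
Step 9: declare f=51 at depth 1
Step 10: declare b=(read f)=51 at depth 1
Visible at query point: b=51 f=51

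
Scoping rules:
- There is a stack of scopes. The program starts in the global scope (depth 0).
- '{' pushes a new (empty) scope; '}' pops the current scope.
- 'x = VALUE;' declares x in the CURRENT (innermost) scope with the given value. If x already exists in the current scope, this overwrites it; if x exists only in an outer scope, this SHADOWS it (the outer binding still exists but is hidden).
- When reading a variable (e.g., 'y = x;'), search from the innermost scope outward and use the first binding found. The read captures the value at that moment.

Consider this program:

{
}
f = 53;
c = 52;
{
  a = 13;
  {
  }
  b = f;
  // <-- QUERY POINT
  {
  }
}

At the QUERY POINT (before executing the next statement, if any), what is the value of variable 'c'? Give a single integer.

Step 1: enter scope (depth=1)
Step 2: exit scope (depth=0)
Step 3: declare f=53 at depth 0
Step 4: declare c=52 at depth 0
Step 5: enter scope (depth=1)
Step 6: declare a=13 at depth 1
Step 7: enter scope (depth=2)
Step 8: exit scope (depth=1)
Step 9: declare b=(read f)=53 at depth 1
Visible at query point: a=13 b=53 c=52 f=53

Answer: 52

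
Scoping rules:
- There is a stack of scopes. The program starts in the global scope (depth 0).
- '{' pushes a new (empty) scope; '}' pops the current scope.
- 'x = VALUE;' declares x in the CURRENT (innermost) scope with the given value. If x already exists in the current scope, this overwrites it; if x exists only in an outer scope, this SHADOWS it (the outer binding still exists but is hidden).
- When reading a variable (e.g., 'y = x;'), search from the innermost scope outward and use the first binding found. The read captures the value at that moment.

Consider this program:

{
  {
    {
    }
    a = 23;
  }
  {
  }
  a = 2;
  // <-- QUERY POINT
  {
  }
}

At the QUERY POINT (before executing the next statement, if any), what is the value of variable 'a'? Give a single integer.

Step 1: enter scope (depth=1)
Step 2: enter scope (depth=2)
Step 3: enter scope (depth=3)
Step 4: exit scope (depth=2)
Step 5: declare a=23 at depth 2
Step 6: exit scope (depth=1)
Step 7: enter scope (depth=2)
Step 8: exit scope (depth=1)
Step 9: declare a=2 at depth 1
Visible at query point: a=2

Answer: 2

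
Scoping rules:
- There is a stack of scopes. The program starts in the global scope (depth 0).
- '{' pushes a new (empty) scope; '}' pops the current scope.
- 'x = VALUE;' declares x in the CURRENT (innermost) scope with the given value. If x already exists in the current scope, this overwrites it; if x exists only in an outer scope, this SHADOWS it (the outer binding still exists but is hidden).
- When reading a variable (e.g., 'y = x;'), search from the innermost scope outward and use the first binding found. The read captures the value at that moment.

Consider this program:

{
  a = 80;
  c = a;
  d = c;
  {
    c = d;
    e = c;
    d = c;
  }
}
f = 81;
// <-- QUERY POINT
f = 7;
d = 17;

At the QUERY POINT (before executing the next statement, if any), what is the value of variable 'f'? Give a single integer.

Answer: 81

Derivation:
Step 1: enter scope (depth=1)
Step 2: declare a=80 at depth 1
Step 3: declare c=(read a)=80 at depth 1
Step 4: declare d=(read c)=80 at depth 1
Step 5: enter scope (depth=2)
Step 6: declare c=(read d)=80 at depth 2
Step 7: declare e=(read c)=80 at depth 2
Step 8: declare d=(read c)=80 at depth 2
Step 9: exit scope (depth=1)
Step 10: exit scope (depth=0)
Step 11: declare f=81 at depth 0
Visible at query point: f=81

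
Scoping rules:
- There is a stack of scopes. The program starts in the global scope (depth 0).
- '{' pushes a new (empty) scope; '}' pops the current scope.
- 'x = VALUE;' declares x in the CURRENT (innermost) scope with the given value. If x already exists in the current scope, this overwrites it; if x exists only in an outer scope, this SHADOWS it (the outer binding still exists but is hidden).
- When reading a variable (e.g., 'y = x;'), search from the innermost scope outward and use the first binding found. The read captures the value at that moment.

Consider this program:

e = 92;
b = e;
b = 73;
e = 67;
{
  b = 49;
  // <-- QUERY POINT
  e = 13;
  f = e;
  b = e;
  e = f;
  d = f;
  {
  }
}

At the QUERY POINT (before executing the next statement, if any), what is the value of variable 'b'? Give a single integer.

Answer: 49

Derivation:
Step 1: declare e=92 at depth 0
Step 2: declare b=(read e)=92 at depth 0
Step 3: declare b=73 at depth 0
Step 4: declare e=67 at depth 0
Step 5: enter scope (depth=1)
Step 6: declare b=49 at depth 1
Visible at query point: b=49 e=67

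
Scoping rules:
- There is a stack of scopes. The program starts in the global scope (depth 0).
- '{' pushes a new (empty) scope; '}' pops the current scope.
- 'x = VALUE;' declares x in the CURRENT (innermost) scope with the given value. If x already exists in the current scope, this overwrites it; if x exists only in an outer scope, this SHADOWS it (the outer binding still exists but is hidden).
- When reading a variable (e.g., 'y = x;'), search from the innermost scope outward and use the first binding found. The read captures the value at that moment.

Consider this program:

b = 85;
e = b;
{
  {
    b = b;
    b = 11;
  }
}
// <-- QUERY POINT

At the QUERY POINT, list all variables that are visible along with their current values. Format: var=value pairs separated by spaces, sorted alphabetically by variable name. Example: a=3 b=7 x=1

Answer: b=85 e=85

Derivation:
Step 1: declare b=85 at depth 0
Step 2: declare e=(read b)=85 at depth 0
Step 3: enter scope (depth=1)
Step 4: enter scope (depth=2)
Step 5: declare b=(read b)=85 at depth 2
Step 6: declare b=11 at depth 2
Step 7: exit scope (depth=1)
Step 8: exit scope (depth=0)
Visible at query point: b=85 e=85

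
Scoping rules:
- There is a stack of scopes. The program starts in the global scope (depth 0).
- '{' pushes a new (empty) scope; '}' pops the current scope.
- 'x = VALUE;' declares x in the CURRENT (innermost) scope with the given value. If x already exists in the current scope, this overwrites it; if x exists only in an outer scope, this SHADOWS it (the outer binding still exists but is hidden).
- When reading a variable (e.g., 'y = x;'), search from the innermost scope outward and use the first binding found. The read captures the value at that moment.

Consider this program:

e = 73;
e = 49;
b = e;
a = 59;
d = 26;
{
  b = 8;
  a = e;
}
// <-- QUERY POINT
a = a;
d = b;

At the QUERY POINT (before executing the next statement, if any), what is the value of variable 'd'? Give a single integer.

Step 1: declare e=73 at depth 0
Step 2: declare e=49 at depth 0
Step 3: declare b=(read e)=49 at depth 0
Step 4: declare a=59 at depth 0
Step 5: declare d=26 at depth 0
Step 6: enter scope (depth=1)
Step 7: declare b=8 at depth 1
Step 8: declare a=(read e)=49 at depth 1
Step 9: exit scope (depth=0)
Visible at query point: a=59 b=49 d=26 e=49

Answer: 26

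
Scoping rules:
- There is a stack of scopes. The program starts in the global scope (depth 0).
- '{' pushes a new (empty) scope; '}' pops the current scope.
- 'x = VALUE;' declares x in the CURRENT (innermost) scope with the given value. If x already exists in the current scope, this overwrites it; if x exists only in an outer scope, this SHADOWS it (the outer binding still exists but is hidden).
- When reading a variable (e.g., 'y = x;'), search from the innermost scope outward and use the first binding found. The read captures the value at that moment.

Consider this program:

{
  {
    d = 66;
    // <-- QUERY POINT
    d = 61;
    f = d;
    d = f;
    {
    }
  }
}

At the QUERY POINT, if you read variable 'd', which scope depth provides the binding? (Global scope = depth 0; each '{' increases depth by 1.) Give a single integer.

Step 1: enter scope (depth=1)
Step 2: enter scope (depth=2)
Step 3: declare d=66 at depth 2
Visible at query point: d=66

Answer: 2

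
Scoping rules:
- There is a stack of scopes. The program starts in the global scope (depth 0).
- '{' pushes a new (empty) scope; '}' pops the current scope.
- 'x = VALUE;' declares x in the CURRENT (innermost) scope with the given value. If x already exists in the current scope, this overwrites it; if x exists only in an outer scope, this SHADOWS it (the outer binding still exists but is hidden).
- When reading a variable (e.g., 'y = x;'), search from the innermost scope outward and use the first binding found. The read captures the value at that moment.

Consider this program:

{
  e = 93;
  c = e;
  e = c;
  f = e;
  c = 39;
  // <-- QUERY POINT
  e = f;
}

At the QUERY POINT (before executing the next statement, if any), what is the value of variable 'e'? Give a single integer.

Step 1: enter scope (depth=1)
Step 2: declare e=93 at depth 1
Step 3: declare c=(read e)=93 at depth 1
Step 4: declare e=(read c)=93 at depth 1
Step 5: declare f=(read e)=93 at depth 1
Step 6: declare c=39 at depth 1
Visible at query point: c=39 e=93 f=93

Answer: 93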